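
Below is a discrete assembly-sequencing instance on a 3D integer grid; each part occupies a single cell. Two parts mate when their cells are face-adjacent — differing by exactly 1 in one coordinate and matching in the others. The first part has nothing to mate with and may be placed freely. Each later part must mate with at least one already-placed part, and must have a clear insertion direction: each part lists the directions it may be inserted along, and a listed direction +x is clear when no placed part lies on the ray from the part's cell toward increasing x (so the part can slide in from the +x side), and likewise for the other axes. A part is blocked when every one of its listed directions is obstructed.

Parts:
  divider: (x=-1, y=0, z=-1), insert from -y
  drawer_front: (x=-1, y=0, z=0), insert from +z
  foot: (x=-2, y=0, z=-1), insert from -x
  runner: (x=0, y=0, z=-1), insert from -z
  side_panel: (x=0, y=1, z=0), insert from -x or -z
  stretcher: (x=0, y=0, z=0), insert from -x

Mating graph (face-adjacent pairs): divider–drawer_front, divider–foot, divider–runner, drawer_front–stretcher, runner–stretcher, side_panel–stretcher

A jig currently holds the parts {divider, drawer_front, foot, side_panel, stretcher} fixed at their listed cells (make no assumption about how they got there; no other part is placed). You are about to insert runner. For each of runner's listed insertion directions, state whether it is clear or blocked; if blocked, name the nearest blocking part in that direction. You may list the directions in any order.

-z: clear

-z: ray from runner(0, 0, -1) has no placed part ⇒ clear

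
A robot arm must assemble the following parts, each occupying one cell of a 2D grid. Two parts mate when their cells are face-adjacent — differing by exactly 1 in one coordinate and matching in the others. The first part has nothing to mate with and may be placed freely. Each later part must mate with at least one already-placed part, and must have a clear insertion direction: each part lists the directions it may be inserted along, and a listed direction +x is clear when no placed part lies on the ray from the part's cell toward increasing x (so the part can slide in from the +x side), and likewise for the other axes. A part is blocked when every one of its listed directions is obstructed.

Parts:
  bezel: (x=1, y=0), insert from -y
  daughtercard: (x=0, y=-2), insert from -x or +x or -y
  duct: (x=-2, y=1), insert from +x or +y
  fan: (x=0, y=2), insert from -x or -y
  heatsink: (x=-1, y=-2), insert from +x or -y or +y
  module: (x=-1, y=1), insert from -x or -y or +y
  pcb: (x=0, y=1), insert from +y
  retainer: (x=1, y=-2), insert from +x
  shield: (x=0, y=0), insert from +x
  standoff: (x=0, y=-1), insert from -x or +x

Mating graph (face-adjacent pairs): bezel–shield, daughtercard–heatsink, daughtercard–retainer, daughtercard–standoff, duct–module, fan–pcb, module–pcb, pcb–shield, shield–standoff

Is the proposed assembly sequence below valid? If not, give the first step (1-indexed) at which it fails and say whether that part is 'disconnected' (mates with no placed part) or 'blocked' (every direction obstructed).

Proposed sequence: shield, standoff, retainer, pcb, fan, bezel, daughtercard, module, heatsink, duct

Invalid at step 3 (disconnected)

1. shield@(0, 0) [+x clear] — {shield}
2. standoff@(0, -1) [-x clear] — {shield, standoff}
3. retainer@(1, -2) — no placed neighbour ⇒ disconnected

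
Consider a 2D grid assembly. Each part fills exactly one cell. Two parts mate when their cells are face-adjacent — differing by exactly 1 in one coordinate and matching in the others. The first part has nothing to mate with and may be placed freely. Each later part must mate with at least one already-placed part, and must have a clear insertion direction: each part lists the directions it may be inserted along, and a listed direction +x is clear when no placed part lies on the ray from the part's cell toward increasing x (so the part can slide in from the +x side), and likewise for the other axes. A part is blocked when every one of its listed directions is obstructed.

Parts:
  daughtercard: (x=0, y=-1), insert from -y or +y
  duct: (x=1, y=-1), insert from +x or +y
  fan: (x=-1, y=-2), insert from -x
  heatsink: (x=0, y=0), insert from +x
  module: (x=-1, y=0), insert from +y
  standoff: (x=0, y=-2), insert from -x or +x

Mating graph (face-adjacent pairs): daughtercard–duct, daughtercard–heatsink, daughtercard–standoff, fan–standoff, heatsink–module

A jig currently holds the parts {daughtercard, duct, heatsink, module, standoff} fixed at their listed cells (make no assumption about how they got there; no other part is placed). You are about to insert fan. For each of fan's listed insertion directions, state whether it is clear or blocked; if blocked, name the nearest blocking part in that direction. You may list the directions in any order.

-x: ray from fan(-1, -2) has no placed part ⇒ clear

-x: clear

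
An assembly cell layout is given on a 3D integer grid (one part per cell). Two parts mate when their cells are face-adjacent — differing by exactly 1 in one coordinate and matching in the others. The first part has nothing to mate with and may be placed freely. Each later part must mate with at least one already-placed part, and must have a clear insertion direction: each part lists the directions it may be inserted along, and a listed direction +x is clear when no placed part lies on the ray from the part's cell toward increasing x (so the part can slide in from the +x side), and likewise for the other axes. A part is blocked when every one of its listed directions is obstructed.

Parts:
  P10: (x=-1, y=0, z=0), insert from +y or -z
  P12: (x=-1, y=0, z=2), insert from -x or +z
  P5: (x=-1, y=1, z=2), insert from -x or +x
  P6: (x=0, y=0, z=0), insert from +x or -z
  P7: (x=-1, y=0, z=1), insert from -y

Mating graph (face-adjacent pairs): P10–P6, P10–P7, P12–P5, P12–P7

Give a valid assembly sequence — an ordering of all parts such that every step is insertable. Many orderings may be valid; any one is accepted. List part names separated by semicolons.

P10; P7; P12; P5; P6

1. P10@(-1, 0, 0) [+y clear] — {P10}
2. P7@(-1, 0, 1) [-y clear] — {P10, P7}
3. P12@(-1, 0, 2) [-x clear] — {P10, P12, P7}
4. P5@(-1, 1, 2) [-x clear] — {P10, P12, P5, P7}
5. P6@(0, 0, 0) [+x clear] — {P10, P12, P5, P6, P7}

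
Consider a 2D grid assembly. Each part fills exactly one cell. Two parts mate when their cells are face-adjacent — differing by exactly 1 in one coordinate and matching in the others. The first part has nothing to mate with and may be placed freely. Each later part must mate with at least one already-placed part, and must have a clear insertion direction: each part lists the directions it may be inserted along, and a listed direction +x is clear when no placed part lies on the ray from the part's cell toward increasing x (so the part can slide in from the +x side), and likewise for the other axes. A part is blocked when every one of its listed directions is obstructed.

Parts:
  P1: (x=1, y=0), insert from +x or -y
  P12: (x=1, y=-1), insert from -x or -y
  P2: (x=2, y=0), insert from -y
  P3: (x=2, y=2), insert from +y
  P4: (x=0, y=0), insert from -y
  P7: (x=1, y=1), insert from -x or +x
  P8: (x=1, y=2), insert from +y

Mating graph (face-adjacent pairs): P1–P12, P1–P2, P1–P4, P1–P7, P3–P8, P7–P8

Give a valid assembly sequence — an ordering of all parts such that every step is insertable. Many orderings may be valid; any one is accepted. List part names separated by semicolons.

P3; P8; P7; P1; P12; P2; P4

1. P3@(2, 2) [+y clear] — {P3}
2. P8@(1, 2) [+y clear] — {P3, P8}
3. P7@(1, 1) [-x clear] — {P3, P7, P8}
4. P1@(1, 0) [+x clear] — {P1, P3, P7, P8}
5. P12@(1, -1) [-x clear] — {P1, P12, P3, P7, P8}
6. P2@(2, 0) [-y clear] — {P1, P12, P2, P3, P7, P8}
7. P4@(0, 0) [-y clear] — {P1, P12, P2, P3, P4, P7, P8}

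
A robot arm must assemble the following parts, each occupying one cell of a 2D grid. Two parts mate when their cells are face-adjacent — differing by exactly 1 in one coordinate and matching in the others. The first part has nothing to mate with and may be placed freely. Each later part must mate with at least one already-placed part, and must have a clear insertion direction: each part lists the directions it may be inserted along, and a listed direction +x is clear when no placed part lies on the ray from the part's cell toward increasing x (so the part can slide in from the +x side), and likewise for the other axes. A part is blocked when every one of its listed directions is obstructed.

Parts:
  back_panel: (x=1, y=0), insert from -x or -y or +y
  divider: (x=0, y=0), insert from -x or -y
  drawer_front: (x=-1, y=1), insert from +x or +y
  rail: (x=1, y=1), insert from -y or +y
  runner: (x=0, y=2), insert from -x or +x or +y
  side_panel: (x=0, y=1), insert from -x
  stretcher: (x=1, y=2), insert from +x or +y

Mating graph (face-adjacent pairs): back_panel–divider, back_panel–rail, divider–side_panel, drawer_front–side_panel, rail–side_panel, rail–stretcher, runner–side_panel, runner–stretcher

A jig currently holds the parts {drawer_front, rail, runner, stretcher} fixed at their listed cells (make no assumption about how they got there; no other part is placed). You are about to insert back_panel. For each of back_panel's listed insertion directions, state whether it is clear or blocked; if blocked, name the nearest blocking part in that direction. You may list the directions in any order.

+y: blocked by rail; -x: clear; -y: clear

-x: ray from back_panel(1, 0) has no placed part ⇒ clear
-y: ray from back_panel(1, 0) has no placed part ⇒ clear
+y: nearest on ray is rail@(1, 1) ⇒ blocked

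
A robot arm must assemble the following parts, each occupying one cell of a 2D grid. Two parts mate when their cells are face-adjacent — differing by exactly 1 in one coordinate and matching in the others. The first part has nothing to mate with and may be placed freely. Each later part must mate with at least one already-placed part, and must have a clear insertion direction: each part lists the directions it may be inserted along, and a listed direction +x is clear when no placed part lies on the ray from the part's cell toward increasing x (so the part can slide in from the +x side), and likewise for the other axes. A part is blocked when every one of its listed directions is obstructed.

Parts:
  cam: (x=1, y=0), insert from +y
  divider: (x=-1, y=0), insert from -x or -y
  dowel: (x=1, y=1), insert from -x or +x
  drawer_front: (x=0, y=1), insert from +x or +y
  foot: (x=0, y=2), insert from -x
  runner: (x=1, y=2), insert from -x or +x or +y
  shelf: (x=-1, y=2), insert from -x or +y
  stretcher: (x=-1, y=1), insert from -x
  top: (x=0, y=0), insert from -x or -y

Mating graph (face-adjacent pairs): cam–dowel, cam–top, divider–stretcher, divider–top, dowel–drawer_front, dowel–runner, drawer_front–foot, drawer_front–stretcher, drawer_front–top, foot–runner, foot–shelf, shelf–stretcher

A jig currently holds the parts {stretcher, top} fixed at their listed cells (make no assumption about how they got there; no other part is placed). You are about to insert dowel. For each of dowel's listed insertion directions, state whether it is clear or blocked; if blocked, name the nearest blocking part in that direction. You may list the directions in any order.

+x: clear; -x: blocked by stretcher

-x: nearest on ray is stretcher@(-1, 1) ⇒ blocked
+x: ray from dowel(1, 1) has no placed part ⇒ clear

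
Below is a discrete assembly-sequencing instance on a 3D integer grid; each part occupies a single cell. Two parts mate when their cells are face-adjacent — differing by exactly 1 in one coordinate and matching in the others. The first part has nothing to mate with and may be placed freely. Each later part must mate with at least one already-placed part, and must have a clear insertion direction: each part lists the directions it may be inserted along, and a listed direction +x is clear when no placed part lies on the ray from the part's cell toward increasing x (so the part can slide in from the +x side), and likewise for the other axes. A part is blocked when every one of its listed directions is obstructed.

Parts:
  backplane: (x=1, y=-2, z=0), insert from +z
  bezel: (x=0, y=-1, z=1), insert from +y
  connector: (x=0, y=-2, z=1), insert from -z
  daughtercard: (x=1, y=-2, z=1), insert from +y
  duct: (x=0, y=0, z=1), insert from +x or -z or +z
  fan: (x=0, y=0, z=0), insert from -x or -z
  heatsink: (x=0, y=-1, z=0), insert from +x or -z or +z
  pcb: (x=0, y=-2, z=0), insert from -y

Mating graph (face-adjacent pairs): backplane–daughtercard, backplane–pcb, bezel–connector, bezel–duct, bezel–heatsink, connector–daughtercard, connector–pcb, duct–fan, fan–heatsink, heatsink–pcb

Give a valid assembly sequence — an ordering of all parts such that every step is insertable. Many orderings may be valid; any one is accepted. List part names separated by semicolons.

1. connector@(0, -2, 1) [-z clear] — {connector}
2. pcb@(0, -2, 0) [-y clear] — {connector, pcb}
3. backplane@(1, -2, 0) [+z clear] — {backplane, connector, pcb}
4. bezel@(0, -1, 1) [+y clear] — {backplane, bezel, connector, pcb}
5. duct@(0, 0, 1) [+x clear] — {backplane, bezel, connector, duct, pcb}
6. fan@(0, 0, 0) [-x clear] — {backplane, bezel, connector, duct, fan, pcb}
7. daughtercard@(1, -2, 1) [+y clear] — {backplane, bezel, connector, daughtercard, duct, fan, pcb}
8. heatsink@(0, -1, 0) [+x clear] — {backplane, bezel, connector, daughtercard, duct, fan, heatsink, pcb}

connector; pcb; backplane; bezel; duct; fan; daughtercard; heatsink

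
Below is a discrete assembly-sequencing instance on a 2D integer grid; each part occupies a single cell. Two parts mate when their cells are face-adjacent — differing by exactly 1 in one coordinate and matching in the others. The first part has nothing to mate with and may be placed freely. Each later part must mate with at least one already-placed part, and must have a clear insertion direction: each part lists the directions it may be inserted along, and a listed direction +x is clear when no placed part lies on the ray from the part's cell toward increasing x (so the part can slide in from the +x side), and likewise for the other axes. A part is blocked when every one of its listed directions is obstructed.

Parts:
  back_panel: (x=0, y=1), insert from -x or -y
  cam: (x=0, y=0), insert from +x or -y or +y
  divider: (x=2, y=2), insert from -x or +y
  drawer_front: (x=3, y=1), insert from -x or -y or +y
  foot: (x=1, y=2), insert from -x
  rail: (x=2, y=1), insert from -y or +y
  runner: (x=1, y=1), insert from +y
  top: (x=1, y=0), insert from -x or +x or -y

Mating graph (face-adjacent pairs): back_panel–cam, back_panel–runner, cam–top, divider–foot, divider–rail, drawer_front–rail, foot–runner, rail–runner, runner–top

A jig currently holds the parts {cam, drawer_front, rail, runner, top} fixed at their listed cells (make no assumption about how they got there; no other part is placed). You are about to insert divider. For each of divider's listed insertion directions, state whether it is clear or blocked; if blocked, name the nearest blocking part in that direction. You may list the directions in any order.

-x: ray from divider(2, 2) has no placed part ⇒ clear
+y: ray from divider(2, 2) has no placed part ⇒ clear

+y: clear; -x: clear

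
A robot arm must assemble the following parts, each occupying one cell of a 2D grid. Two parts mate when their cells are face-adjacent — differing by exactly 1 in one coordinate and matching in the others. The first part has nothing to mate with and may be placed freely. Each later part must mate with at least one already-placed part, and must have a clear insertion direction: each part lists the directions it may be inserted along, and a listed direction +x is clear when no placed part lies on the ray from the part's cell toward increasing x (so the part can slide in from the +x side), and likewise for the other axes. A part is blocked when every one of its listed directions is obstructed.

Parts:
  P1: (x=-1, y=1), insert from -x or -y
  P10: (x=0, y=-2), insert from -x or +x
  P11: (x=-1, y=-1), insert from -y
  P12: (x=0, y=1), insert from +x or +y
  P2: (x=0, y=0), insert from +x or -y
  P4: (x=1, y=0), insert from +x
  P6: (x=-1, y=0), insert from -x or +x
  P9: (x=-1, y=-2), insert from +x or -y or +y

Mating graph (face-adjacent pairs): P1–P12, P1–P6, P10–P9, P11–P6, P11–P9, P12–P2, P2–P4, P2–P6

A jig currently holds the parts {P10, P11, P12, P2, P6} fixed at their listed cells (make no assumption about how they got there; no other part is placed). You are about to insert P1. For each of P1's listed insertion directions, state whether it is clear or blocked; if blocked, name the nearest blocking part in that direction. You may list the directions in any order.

-x: ray from P1(-1, 1) has no placed part ⇒ clear
-y: nearest on ray is P6@(-1, 0) ⇒ blocked

-x: clear; -y: blocked by P6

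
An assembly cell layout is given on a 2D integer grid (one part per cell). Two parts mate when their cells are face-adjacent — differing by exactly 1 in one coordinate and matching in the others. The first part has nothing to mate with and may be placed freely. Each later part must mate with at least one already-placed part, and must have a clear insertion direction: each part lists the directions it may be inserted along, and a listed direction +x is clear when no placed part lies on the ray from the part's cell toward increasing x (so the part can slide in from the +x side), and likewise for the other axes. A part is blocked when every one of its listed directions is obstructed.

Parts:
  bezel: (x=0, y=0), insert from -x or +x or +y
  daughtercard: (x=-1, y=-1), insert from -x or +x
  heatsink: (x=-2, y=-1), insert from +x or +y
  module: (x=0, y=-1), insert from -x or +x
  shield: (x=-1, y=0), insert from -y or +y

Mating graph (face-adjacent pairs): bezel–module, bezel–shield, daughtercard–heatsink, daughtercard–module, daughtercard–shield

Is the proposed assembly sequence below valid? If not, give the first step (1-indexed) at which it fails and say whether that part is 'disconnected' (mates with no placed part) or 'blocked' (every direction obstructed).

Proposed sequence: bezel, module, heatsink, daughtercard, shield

1. bezel@(0, 0) [-x clear] — {bezel}
2. module@(0, -1) [-x clear] — {bezel, module}
3. heatsink@(-2, -1) — no placed neighbour ⇒ disconnected

Invalid at step 3 (disconnected)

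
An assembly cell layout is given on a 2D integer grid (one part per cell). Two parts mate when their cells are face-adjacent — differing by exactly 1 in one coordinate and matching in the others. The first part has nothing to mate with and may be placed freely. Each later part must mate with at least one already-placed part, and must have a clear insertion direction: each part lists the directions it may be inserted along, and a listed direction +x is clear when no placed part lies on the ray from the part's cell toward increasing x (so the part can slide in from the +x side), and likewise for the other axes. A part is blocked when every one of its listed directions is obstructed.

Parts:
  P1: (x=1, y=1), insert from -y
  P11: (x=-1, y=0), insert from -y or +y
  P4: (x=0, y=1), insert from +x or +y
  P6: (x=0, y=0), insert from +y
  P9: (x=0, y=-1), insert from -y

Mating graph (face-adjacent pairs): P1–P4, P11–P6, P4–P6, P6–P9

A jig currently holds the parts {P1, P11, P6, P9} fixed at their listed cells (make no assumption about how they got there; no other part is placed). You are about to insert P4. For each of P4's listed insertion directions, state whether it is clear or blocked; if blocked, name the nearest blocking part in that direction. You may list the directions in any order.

+x: blocked by P1; +y: clear

+x: nearest on ray is P1@(1, 1) ⇒ blocked
+y: ray from P4(0, 1) has no placed part ⇒ clear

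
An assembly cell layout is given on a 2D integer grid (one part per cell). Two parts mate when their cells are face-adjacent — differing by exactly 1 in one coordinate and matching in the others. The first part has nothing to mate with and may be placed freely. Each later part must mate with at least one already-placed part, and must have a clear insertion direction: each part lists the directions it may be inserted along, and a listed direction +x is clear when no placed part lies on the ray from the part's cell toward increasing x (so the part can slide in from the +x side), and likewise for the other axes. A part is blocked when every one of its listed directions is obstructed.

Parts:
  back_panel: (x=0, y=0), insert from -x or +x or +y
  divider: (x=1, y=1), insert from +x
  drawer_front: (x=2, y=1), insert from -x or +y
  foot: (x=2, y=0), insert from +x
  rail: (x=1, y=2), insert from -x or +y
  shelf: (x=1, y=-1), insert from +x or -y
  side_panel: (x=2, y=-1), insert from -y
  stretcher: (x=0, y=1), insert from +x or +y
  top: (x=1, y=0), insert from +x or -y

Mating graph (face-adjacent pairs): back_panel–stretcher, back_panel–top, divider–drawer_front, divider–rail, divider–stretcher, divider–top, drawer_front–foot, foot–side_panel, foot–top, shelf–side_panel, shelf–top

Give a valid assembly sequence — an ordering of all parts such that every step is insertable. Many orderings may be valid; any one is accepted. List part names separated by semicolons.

1. back_panel@(0, 0) [-x clear] — {back_panel}
2. stretcher@(0, 1) [+x clear] — {back_panel, stretcher}
3. divider@(1, 1) [+x clear] — {back_panel, divider, stretcher}
4. rail@(1, 2) [-x clear] — {back_panel, divider, rail, stretcher}
5. drawer_front@(2, 1) [+y clear] — {back_panel, divider, drawer_front, rail, stretcher}
6. top@(1, 0) [+x clear] — {back_panel, divider, drawer_front, rail, stretcher, top}
7. shelf@(1, -1) [+x clear] — {back_panel, divider, drawer_front, rail, shelf, stretcher, top}
8. side_panel@(2, -1) [-y clear] — {back_panel, divider, drawer_front, rail, shelf, side_panel, stretcher, top}
9. foot@(2, 0) [+x clear] — {back_panel, divider, drawer_front, foot, rail, shelf, side_panel, stretcher, top}

back_panel; stretcher; divider; rail; drawer_front; top; shelf; side_panel; foot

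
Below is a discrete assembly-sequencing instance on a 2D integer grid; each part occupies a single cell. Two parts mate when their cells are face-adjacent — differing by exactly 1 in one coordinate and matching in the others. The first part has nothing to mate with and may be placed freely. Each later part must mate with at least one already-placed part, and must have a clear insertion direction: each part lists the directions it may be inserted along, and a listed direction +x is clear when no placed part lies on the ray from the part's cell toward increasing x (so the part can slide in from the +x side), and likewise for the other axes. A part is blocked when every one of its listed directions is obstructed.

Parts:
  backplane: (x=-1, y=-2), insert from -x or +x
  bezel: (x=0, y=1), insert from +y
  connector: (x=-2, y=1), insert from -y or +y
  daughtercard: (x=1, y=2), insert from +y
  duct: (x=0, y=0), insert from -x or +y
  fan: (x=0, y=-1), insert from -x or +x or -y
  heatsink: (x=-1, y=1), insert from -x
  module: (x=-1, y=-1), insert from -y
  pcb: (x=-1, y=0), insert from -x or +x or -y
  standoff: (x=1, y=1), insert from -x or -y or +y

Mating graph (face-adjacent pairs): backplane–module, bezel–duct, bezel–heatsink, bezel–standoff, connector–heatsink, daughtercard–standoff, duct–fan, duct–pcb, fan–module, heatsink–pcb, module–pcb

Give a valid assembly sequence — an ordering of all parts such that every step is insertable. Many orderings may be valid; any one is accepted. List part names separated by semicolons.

heatsink; pcb; module; backplane; connector; fan; duct; bezel; standoff; daughtercard

1. heatsink@(-1, 1) [-x clear] — {heatsink}
2. pcb@(-1, 0) [-x clear] — {heatsink, pcb}
3. module@(-1, -1) [-y clear] — {heatsink, module, pcb}
4. backplane@(-1, -2) [-x clear] — {backplane, heatsink, module, pcb}
5. connector@(-2, 1) [-y clear] — {backplane, connector, heatsink, module, pcb}
6. fan@(0, -1) [+x clear] — {backplane, connector, fan, heatsink, module, pcb}
7. duct@(0, 0) [+y clear] — {backplane, connector, duct, fan, heatsink, module, pcb}
8. bezel@(0, 1) [+y clear] — {backplane, bezel, connector, duct, fan, heatsink, module, pcb}
9. standoff@(1, 1) [-y clear] — {backplane, bezel, connector, duct, fan, heatsink, module, pcb, standoff}
10. daughtercard@(1, 2) [+y clear] — {backplane, bezel, connector, daughtercard, duct, fan, heatsink, module, pcb, standoff}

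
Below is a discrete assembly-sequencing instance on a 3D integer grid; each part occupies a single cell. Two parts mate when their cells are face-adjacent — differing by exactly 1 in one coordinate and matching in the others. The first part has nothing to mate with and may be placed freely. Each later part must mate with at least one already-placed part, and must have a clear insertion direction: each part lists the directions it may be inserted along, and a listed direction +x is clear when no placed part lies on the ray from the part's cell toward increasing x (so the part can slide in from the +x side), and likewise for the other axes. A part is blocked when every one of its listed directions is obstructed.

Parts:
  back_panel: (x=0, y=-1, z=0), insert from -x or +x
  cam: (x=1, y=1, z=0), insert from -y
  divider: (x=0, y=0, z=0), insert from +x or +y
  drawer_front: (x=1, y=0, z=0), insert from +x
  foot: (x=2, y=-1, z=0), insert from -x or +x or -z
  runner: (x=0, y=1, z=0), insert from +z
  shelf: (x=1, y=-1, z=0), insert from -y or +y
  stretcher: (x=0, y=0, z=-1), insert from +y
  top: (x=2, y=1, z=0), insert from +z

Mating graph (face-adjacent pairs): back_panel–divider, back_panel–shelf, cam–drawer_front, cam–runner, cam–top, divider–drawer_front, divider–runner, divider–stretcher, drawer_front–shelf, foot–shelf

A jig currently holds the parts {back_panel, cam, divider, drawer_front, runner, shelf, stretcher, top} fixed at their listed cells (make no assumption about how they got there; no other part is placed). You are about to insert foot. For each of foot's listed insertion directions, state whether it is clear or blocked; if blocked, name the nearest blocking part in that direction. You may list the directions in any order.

+x: clear; -x: blocked by shelf; -z: clear

-x: nearest on ray is shelf@(1, -1, 0) ⇒ blocked
+x: ray from foot(2, -1, 0) has no placed part ⇒ clear
-z: ray from foot(2, -1, 0) has no placed part ⇒ clear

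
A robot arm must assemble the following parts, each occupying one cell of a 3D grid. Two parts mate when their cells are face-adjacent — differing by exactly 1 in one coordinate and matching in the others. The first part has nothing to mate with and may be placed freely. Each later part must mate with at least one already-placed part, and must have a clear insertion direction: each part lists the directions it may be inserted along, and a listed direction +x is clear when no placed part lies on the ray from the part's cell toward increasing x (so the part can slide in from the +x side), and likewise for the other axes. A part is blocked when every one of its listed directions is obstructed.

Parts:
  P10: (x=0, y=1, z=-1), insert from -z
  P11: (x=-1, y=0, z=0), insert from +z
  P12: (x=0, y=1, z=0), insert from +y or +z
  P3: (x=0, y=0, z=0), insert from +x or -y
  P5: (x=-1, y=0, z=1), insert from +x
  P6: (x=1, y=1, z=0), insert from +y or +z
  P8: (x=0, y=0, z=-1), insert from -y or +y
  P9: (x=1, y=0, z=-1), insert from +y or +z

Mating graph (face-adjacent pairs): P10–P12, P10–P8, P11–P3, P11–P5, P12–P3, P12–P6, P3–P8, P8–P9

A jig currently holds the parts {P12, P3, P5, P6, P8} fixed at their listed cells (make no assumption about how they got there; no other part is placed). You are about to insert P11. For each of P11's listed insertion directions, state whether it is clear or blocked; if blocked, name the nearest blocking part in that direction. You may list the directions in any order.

+z: blocked by P5

+z: nearest on ray is P5@(-1, 0, 1) ⇒ blocked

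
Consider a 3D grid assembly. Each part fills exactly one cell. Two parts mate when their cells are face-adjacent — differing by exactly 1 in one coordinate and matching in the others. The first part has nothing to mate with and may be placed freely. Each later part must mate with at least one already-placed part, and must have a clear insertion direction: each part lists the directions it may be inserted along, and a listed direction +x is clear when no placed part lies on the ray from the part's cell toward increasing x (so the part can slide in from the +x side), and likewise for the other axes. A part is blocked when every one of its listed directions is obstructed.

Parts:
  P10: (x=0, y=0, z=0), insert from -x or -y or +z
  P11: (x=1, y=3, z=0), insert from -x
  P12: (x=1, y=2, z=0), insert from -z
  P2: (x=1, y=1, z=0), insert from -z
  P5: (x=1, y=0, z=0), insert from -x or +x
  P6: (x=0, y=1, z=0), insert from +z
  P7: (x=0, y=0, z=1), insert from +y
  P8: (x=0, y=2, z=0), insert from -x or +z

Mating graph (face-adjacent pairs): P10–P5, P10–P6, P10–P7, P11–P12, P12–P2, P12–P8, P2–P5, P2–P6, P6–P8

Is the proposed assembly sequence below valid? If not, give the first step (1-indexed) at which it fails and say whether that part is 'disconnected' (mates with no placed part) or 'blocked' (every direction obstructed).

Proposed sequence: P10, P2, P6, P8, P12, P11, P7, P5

1. P10@(0, 0, 0) [-x clear] — {P10}
2. P2@(1, 1, 0) — no placed neighbour ⇒ disconnected

Invalid at step 2 (disconnected)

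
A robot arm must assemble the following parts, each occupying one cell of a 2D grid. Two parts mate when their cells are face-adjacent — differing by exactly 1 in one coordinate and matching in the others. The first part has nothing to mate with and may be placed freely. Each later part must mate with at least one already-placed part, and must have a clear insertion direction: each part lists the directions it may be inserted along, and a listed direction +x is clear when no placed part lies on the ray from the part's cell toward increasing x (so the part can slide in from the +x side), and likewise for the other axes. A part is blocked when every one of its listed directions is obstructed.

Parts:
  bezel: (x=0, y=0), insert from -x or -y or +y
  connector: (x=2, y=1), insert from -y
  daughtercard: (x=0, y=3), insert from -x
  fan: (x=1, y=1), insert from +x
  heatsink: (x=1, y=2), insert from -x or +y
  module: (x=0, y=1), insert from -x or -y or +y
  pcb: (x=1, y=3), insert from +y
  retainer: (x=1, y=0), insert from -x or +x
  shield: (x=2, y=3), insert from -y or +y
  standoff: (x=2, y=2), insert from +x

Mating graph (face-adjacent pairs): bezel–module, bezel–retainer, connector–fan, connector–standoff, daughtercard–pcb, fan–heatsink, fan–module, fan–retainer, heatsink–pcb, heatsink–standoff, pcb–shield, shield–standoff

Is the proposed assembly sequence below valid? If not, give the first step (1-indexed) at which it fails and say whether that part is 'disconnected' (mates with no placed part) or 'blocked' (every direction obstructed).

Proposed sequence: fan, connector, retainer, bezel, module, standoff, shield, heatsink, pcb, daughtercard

Valid

1. fan@(1, 1) [+x clear] — {fan}
2. connector@(2, 1) [-y clear] — {connector, fan}
3. retainer@(1, 0) [-x clear] — {connector, fan, retainer}
4. bezel@(0, 0) [-x clear] — {bezel, connector, fan, retainer}
5. module@(0, 1) [-x clear] — {bezel, connector, fan, module, retainer}
6. standoff@(2, 2) [+x clear] — {bezel, connector, fan, module, retainer, standoff}
7. shield@(2, 3) [+y clear] — {bezel, connector, fan, module, retainer, shield, standoff}
8. heatsink@(1, 2) [-x clear] — {bezel, connector, fan, heatsink, module, retainer, shield, standoff}
9. pcb@(1, 3) [+y clear] — {bezel, connector, fan, heatsink, module, pcb, retainer, shield, standoff}
10. daughtercard@(0, 3) [-x clear] — {bezel, connector, daughtercard, fan, heatsink, module, pcb, retainer, shield, standoff}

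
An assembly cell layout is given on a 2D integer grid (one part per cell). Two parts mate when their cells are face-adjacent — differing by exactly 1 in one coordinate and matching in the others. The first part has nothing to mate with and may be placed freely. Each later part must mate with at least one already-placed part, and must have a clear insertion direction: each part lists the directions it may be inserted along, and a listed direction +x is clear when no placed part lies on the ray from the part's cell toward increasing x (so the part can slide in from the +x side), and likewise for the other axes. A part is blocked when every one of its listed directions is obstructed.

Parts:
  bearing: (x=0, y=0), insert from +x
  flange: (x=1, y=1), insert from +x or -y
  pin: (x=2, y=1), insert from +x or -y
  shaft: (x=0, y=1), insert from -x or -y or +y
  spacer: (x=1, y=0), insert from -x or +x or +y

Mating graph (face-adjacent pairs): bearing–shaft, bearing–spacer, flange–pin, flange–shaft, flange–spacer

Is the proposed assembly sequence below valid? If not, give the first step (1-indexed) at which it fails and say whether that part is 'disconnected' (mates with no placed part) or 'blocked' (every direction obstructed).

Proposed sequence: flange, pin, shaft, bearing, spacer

1. flange@(1, 1) [+x clear] — {flange}
2. pin@(2, 1) [+x clear] — {flange, pin}
3. shaft@(0, 1) [-x clear] — {flange, pin, shaft}
4. bearing@(0, 0) [+x clear] — {bearing, flange, pin, shaft}
5. spacer@(1, 0) [+x clear] — {bearing, flange, pin, shaft, spacer}

Valid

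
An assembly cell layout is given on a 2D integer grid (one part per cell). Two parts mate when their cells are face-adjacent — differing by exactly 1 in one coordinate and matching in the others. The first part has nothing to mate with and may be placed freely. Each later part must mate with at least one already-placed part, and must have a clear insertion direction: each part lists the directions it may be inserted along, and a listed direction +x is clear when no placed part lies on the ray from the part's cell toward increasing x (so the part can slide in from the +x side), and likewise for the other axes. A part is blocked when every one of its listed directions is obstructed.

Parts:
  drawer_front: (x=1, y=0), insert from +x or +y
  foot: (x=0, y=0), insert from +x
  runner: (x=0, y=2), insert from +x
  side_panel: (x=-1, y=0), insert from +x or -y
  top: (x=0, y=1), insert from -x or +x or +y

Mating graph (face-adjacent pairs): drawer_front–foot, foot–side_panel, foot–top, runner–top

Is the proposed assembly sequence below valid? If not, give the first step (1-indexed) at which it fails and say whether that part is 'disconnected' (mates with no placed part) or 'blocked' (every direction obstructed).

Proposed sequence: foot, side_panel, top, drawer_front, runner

1. foot@(0, 0) [+x clear] — {foot}
2. side_panel@(-1, 0) [-y clear] — {foot, side_panel}
3. top@(0, 1) [-x clear] — {foot, side_panel, top}
4. drawer_front@(1, 0) [+x clear] — {drawer_front, foot, side_panel, top}
5. runner@(0, 2) [+x clear] — {drawer_front, foot, runner, side_panel, top}

Valid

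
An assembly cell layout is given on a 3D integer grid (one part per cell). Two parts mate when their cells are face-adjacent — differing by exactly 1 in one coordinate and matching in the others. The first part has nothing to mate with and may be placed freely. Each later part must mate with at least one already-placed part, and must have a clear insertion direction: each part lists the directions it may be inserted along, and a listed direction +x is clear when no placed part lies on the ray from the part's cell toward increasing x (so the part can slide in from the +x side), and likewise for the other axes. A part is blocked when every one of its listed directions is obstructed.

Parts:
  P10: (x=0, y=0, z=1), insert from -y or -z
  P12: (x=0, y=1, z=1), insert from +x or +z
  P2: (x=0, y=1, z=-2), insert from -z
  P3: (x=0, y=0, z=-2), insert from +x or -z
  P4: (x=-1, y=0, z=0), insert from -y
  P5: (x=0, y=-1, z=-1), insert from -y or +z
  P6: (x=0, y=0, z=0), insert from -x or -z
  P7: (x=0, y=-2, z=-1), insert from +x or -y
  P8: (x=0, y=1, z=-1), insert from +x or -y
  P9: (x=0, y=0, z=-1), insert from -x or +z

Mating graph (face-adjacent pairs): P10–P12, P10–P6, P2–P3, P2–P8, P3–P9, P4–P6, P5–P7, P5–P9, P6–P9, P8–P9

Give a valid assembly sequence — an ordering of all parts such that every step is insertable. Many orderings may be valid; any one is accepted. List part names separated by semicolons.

1. P7@(0, -2, -1) [+x clear] — {P7}
2. P5@(0, -1, -1) [+z clear] — {P5, P7}
3. P9@(0, 0, -1) [-x clear] — {P5, P7, P9}
4. P3@(0, 0, -2) [+x clear] — {P3, P5, P7, P9}
5. P2@(0, 1, -2) [-z clear] — {P2, P3, P5, P7, P9}
6. P6@(0, 0, 0) [-x clear] — {P2, P3, P5, P6, P7, P9}
7. P4@(-1, 0, 0) [-y clear] — {P2, P3, P4, P5, P6, P7, P9}
8. P10@(0, 0, 1) [-y clear] — {P10, P2, P3, P4, P5, P6, P7, P9}
9. P8@(0, 1, -1) [+x clear] — {P10, P2, P3, P4, P5, P6, P7, P8, P9}
10. P12@(0, 1, 1) [+x clear] — {P10, P12, P2, P3, P4, P5, P6, P7, P8, P9}

P7; P5; P9; P3; P2; P6; P4; P10; P8; P12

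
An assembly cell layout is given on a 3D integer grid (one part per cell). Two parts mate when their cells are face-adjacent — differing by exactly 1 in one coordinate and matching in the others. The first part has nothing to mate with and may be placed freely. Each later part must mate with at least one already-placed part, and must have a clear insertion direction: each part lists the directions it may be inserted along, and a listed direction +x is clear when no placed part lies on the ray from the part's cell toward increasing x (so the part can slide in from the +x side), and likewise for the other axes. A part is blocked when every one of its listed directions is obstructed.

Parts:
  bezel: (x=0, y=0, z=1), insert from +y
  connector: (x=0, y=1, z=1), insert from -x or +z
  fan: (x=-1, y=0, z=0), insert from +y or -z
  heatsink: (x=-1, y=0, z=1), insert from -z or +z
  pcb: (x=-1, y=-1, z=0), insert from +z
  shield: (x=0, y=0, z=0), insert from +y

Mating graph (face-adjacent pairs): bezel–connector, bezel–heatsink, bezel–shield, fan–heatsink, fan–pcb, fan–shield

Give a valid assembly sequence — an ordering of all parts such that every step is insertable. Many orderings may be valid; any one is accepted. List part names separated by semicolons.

heatsink; fan; shield; pcb; bezel; connector

1. heatsink@(-1, 0, 1) [-z clear] — {heatsink}
2. fan@(-1, 0, 0) [+y clear] — {fan, heatsink}
3. shield@(0, 0, 0) [+y clear] — {fan, heatsink, shield}
4. pcb@(-1, -1, 0) [+z clear] — {fan, heatsink, pcb, shield}
5. bezel@(0, 0, 1) [+y clear] — {bezel, fan, heatsink, pcb, shield}
6. connector@(0, 1, 1) [-x clear] — {bezel, connector, fan, heatsink, pcb, shield}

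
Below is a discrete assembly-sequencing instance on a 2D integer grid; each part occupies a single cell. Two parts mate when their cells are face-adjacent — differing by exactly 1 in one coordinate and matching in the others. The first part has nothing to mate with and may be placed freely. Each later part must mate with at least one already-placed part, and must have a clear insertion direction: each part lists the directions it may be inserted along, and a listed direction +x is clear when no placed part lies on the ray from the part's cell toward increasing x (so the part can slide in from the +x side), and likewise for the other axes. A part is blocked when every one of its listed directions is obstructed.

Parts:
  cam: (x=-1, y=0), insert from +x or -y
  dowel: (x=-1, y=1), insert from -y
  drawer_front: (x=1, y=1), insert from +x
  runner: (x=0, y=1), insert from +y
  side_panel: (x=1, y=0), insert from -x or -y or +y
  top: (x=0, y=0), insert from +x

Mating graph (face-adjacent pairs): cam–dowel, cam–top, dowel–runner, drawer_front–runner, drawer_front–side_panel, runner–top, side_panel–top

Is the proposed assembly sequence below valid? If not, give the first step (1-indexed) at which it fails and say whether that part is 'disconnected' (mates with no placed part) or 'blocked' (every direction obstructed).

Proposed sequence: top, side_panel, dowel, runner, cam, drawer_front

1. top@(0, 0) [+x clear] — {top}
2. side_panel@(1, 0) [-y clear] — {side_panel, top}
3. dowel@(-1, 1) — no placed neighbour ⇒ disconnected

Invalid at step 3 (disconnected)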